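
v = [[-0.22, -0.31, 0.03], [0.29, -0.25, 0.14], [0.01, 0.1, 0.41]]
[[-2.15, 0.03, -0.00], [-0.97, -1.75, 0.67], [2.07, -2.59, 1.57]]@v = [[0.48, 0.66, -0.06], [-0.29, 0.81, 0.00], [-1.19, 0.16, 0.34]]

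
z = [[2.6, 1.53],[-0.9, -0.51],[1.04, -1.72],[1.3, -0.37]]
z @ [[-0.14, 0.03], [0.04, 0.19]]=[[-0.30,0.37], [0.11,-0.12], [-0.21,-0.3], [-0.2,-0.03]]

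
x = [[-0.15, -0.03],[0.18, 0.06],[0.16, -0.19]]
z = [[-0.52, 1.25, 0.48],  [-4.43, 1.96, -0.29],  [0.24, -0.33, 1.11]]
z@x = [[0.38, -0.0], [0.97, 0.31], [0.08, -0.24]]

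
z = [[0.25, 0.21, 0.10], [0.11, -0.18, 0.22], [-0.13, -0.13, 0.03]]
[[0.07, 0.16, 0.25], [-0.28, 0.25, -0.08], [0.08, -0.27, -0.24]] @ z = [[0.0, -0.05, 0.05], [-0.03, -0.09, 0.02], [0.02, 0.10, -0.06]]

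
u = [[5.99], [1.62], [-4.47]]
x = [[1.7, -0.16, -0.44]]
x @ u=[[11.89]]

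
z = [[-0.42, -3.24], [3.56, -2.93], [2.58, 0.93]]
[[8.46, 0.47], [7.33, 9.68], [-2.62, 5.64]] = z@[[-0.08, 2.35], [-2.6, -0.45]]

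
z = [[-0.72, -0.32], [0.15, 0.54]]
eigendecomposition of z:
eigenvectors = [[-0.99, 0.25], [0.12, -0.97]]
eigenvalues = [-0.68, 0.5]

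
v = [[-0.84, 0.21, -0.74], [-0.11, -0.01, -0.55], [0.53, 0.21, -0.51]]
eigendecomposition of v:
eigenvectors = [[(-0.15+0.63j), -0.15-0.63j, -0.15+0.00j], [(0.21+0.36j), 0.21-0.36j, 0.91+0.00j], [(0.65+0j), 0.65-0.00j, (0.39+0j)]]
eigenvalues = [(-0.57+0.63j), (-0.57-0.63j), (-0.22+0j)]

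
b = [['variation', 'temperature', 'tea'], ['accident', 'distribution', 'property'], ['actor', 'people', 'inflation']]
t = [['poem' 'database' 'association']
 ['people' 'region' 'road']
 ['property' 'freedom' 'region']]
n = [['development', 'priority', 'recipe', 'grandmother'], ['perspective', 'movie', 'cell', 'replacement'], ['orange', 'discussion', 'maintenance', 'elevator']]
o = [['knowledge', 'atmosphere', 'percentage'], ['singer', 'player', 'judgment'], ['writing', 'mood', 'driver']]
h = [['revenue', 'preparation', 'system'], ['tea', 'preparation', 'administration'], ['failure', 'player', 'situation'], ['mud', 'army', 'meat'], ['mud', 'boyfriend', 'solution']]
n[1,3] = 'replacement'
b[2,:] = ['actor', 'people', 'inflation']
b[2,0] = 'actor'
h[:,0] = ['revenue', 'tea', 'failure', 'mud', 'mud']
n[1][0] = 'perspective'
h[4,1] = 'boyfriend'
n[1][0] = 'perspective'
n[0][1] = 'priority'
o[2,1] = 'mood'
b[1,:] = ['accident', 'distribution', 'property']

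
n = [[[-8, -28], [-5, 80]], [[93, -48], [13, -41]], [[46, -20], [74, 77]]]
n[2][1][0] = 74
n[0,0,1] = -28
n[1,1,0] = 13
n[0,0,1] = -28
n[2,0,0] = 46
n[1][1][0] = 13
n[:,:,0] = [[-8, -5], [93, 13], [46, 74]]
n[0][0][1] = -28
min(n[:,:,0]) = -8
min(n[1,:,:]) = -48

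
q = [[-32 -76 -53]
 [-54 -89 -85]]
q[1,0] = -54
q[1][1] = -89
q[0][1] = -76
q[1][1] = -89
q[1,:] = [-54, -89, -85]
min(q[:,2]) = -85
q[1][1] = -89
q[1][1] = -89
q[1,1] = -89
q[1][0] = -54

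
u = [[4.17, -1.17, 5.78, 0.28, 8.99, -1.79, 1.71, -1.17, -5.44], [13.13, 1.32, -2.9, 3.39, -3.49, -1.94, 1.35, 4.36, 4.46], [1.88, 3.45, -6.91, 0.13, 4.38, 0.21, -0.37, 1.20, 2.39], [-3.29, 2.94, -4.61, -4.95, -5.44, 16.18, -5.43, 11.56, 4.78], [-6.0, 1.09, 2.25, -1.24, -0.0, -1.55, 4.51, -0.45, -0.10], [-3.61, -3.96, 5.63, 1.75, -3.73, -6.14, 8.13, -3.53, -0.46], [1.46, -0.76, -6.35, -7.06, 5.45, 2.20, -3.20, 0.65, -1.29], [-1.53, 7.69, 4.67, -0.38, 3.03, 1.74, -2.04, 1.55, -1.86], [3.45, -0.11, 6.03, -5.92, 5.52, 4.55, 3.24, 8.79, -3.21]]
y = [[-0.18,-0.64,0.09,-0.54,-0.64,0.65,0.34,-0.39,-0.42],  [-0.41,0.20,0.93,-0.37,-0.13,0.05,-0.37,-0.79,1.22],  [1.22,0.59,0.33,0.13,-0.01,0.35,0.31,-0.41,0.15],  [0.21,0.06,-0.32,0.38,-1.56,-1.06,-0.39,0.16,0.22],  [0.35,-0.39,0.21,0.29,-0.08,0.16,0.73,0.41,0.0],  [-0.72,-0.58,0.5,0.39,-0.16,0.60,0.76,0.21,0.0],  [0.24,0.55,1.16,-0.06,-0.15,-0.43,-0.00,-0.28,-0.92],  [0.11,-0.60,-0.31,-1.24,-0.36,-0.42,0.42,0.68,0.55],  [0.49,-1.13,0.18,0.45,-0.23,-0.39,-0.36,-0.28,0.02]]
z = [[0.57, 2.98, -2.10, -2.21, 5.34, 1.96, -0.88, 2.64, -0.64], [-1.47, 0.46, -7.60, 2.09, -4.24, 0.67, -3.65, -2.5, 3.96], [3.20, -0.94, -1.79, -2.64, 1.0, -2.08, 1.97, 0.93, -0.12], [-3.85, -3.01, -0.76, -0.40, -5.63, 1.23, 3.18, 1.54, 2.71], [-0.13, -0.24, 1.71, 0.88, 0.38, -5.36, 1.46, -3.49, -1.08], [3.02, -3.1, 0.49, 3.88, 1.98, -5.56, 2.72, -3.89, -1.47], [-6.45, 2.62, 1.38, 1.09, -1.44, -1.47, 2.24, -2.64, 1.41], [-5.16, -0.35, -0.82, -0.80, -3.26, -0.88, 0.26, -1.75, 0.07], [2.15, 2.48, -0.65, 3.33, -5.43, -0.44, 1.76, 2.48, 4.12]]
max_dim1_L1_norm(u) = 59.18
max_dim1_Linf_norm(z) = 7.6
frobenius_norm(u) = 42.33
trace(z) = -1.73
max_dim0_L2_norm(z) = 11.2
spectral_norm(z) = 14.71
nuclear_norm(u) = 100.29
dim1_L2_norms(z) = [7.68, 10.87, 5.6, 8.81, 6.94, 9.67, 8.35, 6.53, 8.84]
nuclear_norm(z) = 61.70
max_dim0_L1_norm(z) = 28.7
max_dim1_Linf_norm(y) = 1.56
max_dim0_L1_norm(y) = 4.74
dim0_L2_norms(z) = [10.47, 6.47, 8.49, 6.72, 11.2, 8.54, 6.77, 7.74, 6.76]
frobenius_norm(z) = 24.87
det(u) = 42777.99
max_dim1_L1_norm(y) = 4.69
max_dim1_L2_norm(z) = 10.87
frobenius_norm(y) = 4.86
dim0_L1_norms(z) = [26.0, 16.18, 17.3, 17.32, 28.7, 19.65, 18.12, 21.86, 15.58]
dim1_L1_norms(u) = [30.5, 36.34, 20.92, 59.18, 17.19, 36.94, 28.42, 24.49, 40.82]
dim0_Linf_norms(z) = [6.45, 3.1, 7.6, 3.88, 5.63, 5.56, 3.65, 3.89, 4.12]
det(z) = 843348.94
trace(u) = -17.37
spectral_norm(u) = 27.36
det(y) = 0.13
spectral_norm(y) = 2.28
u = y @ z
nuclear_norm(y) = 13.32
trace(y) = 1.95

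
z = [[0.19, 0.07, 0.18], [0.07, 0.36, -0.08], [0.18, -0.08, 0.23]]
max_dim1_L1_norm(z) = 0.51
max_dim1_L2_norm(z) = 0.38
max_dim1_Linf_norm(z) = 0.36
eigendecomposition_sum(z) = [[-0.00, 0.00, 0.00], [0.00, -0.0, -0.00], [0.0, -0.0, -0.00]] + [[0.15, 0.16, 0.09],[0.16, 0.18, 0.10],[0.09, 0.10, 0.06]] + [[0.04, -0.09, 0.09], [-0.09, 0.18, -0.18], [0.09, -0.18, 0.17]]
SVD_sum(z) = [[0.04,-0.09,0.09], [-0.09,0.18,-0.18], [0.09,-0.18,0.17]] + [[0.15, 0.16, 0.09],[0.16, 0.18, 0.1],[0.09, 0.10, 0.06]] + [[-0.0, 0.0, 0.00], [0.0, -0.0, -0.0], [0.00, -0.0, -0.00]]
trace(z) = 0.78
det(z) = -0.00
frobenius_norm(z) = 0.55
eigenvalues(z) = [-0.0, 0.38, 0.4]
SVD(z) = [[0.33,0.62,-0.71], [-0.68,0.68,0.28], [0.66,0.39,0.65]] @ diag([0.40336282724207023, 0.3785429928673814, 0.0019058201094514374]) @ [[0.33, -0.68, 0.66],[0.62, 0.68, 0.39],[0.71, -0.28, -0.65]]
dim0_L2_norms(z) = [0.27, 0.38, 0.3]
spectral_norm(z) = 0.40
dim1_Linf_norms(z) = [0.19, 0.36, 0.23]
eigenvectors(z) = [[-0.71, 0.62, 0.33], [0.28, 0.68, -0.68], [0.65, 0.39, 0.66]]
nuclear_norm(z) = 0.78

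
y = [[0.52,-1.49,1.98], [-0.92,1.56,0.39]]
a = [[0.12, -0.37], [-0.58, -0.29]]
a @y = [[0.40, -0.76, 0.09], [-0.03, 0.41, -1.26]]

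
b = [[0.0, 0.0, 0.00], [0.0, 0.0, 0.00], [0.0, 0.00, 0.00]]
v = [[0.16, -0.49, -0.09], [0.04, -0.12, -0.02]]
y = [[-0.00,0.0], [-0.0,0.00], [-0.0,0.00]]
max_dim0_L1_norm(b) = 0.0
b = y @ v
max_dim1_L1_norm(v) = 0.74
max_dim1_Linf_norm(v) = 0.49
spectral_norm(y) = 0.00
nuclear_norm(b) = 0.00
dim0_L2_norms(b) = [0.0, 0.0, 0.0]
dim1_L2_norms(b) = [0.0, 0.0, 0.0]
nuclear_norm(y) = 0.00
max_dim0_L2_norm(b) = 0.0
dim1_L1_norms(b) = [0.0, 0.0, 0.0]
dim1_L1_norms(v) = [0.74, 0.18]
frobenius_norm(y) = 0.00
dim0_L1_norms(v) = [0.2, 0.61, 0.11]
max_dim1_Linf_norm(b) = 0.0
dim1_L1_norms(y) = [0.0, 0.0, 0.0]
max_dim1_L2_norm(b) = 0.0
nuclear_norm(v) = 0.54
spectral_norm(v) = 0.54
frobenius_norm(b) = 0.00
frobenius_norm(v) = 0.54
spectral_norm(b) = 0.00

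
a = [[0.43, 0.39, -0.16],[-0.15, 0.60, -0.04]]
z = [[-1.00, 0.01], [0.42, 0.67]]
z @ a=[[-0.43, -0.38, 0.16], [0.08, 0.57, -0.09]]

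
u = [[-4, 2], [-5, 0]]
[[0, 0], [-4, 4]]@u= [[0, 0], [-4, -8]]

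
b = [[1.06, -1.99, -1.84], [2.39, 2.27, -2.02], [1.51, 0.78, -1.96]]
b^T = [[1.06, 2.39, 1.51],[-1.99, 2.27, 0.78],[-1.84, -2.02, -1.96]]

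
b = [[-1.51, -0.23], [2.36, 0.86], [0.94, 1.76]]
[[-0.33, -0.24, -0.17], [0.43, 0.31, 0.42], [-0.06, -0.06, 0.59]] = b @ [[0.24, 0.18, 0.07], [-0.16, -0.13, 0.30]]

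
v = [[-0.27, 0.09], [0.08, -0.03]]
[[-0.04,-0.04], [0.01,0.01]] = v @ [[0.17, 0.18], [0.1, 0.11]]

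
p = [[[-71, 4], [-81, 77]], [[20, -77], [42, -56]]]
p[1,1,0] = 42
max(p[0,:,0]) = -71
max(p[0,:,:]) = 77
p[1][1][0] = 42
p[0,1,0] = -81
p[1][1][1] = -56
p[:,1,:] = [[-81, 77], [42, -56]]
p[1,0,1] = -77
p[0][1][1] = 77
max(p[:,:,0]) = 42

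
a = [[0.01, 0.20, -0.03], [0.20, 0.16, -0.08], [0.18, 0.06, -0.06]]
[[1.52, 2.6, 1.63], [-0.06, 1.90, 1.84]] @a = [[0.83, 0.82, -0.35],  [0.71, 0.4, -0.26]]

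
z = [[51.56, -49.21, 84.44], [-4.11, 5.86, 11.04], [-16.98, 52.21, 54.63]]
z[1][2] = 11.04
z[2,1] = 52.21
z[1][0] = -4.11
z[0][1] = -49.21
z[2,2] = 54.63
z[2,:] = [-16.98, 52.21, 54.63]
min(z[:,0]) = -16.98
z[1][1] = 5.86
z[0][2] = 84.44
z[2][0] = -16.98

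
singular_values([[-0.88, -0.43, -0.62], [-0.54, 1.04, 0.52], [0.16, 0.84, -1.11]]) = [1.44, 1.34, 1.04]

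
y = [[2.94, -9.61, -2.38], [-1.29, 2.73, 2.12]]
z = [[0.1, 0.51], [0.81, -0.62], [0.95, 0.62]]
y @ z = [[-9.75,5.98], [4.10,-1.04]]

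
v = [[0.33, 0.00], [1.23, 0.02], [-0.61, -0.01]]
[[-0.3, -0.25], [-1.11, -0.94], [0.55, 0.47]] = v@[[-0.91, -0.76], [0.51, -0.34]]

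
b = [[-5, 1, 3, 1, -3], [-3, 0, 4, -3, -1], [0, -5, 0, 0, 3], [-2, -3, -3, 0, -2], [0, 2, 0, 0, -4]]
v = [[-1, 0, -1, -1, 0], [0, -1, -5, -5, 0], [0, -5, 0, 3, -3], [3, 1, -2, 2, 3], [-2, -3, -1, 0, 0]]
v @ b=[[7, 7, 0, -1, 2], [13, 40, 11, 3, -4], [9, -15, -29, 15, 11], [-22, 13, 7, 0, -32], [19, 3, -18, 7, 6]]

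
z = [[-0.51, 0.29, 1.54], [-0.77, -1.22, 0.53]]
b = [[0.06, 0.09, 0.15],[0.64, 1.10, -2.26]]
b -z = [[0.57,-0.2,-1.39], [1.41,2.32,-2.79]]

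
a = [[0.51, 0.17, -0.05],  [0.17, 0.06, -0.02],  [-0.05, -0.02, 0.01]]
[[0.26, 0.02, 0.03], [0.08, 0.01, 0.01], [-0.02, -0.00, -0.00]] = a @ [[0.52, -0.05, 0.03], [-0.05, 0.32, 0.15], [0.03, 0.15, 0.22]]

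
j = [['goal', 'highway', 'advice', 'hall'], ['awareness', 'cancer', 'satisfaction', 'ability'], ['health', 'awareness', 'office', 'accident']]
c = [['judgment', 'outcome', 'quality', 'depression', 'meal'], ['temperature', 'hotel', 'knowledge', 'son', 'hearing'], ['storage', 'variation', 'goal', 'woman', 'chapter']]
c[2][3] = 'woman'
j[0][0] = 'goal'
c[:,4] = ['meal', 'hearing', 'chapter']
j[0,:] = ['goal', 'highway', 'advice', 'hall']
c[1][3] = 'son'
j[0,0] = 'goal'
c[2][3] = 'woman'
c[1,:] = ['temperature', 'hotel', 'knowledge', 'son', 'hearing']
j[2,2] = 'office'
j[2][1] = 'awareness'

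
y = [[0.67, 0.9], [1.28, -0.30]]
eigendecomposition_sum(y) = [[0.96, 0.52], [0.74, 0.40]] + [[-0.29, 0.38], [0.54, -0.70]]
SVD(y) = [[-0.56,-0.83], [-0.83,0.56]] @ diag([1.4582204641710692, 0.9278432399240245]) @ [[-0.98, -0.18], [0.18, -0.98]]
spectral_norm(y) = 1.46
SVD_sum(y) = [[0.81,0.14],[1.19,0.21]] + [[-0.14, 0.76],[0.09, -0.51]]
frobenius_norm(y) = 1.73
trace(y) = 0.37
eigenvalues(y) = [1.36, -0.99]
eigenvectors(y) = [[0.79, -0.48],[0.61, 0.88]]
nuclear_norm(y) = 2.39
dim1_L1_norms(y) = [1.57, 1.58]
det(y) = -1.35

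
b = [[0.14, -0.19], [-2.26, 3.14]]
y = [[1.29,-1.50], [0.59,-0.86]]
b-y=[[-1.15, 1.31], [-2.85, 4.00]]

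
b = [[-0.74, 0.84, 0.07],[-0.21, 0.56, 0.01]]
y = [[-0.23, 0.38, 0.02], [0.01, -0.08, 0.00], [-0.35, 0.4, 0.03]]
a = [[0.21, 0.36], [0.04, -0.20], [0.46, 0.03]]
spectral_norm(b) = 1.26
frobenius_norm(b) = 1.27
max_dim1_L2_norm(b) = 1.12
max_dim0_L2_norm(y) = 0.56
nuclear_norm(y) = 0.77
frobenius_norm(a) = 0.65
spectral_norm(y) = 0.69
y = a @ b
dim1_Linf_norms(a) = [0.36, 0.2, 0.46]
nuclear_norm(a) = 0.90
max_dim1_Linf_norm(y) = 0.4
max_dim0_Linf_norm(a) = 0.46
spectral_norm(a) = 0.55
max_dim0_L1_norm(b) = 1.4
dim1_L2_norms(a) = [0.42, 0.2, 0.46]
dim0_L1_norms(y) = [0.59, 0.86, 0.05]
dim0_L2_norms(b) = [0.77, 1.01, 0.07]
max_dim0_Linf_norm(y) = 0.4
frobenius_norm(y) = 0.70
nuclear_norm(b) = 1.45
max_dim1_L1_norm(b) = 1.65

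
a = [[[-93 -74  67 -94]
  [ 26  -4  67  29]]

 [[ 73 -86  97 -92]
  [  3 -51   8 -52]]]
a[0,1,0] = 26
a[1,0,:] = [73, -86, 97, -92]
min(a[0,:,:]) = -94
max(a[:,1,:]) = 67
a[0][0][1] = -74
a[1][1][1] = -51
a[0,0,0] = -93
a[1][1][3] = -52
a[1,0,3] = -92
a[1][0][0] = 73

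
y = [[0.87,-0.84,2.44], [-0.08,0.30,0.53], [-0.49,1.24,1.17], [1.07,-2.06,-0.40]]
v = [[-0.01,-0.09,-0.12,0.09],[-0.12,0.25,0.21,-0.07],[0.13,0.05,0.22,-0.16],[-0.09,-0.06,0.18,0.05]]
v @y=[[0.15,-0.35,-0.25], [-0.3,0.58,0.11], [-0.17,0.51,0.67], [-0.11,0.18,-0.06]]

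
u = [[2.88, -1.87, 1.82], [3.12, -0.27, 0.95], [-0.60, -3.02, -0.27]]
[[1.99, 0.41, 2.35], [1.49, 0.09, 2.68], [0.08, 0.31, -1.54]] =u @ [[0.34, -0.03, 0.76],  [-0.13, -0.11, 0.32],  [0.42, 0.16, 0.42]]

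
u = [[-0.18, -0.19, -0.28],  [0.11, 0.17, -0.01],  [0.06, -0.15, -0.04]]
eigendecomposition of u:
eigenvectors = [[0.85+0.00j,0.85-0.00j,-0.01+0.00j], [(-0.23-0.16j),(-0.23+0.16j),-0.82+0.00j], [-0.05-0.45j,(-0.05+0.45j),0.57+0.00j]]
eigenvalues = [(-0.11+0.18j), (-0.11-0.18j), (0.18+0j)]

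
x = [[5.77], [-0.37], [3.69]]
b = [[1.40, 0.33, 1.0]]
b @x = [[11.65]]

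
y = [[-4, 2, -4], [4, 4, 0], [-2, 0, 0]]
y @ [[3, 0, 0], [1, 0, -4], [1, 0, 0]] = [[-14, 0, -8], [16, 0, -16], [-6, 0, 0]]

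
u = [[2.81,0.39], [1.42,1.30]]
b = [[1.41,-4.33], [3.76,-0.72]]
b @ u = [[-2.19, -5.08],[9.54, 0.53]]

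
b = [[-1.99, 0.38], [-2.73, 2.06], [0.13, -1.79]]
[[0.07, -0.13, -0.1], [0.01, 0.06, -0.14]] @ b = [[0.20, -0.06], [-0.2, 0.38]]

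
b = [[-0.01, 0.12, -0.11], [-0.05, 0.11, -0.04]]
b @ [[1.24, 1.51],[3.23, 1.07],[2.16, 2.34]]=[[0.14,-0.14], [0.21,-0.05]]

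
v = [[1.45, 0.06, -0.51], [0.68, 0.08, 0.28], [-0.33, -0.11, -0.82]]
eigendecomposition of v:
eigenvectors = [[-0.91,  -0.08,  0.21], [-0.39,  0.99,  -0.42], [0.14,  -0.1,  0.88]]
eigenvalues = [1.56, -0.0, -0.85]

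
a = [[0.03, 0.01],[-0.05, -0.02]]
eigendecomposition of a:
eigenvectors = [[0.59, -0.27], [-0.81, 0.96]]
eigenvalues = [0.02, -0.01]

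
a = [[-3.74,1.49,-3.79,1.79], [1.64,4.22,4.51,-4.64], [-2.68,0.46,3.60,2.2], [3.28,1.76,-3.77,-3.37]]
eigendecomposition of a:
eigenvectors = [[0.82+0.00j, (0.05+0j), (-0.37+0.27j), (-0.37-0.27j)], [-0.38+0.00j, 0.95+0.00j, (-0.64+0j), -0.64-0.00j], [(0.3+0j), 0.29+0.00j, 0.11+0.03j, 0.11-0.03j], [(-0.29+0j), 0.09+0.00j, (-0.48+0.38j), (-0.48-0.38j)]]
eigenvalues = [(-6.45+0j), (5.27+0j), (0.94+1.85j), (0.94-1.85j)]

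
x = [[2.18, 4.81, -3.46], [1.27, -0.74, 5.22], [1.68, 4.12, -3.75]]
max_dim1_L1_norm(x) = 10.45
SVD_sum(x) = [[1.25, 3.94, -4.49], [-0.83, -2.62, 2.98], [1.18, 3.72, -4.24]] + [[0.95, 0.86, 1.02],[2.10, 1.88, 2.24],[0.47, 0.42, 0.5]] + [[-0.02, 0.02, 0.01],[0.0, -0.00, -0.00],[0.03, -0.02, -0.01]]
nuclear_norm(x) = 13.40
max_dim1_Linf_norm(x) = 5.22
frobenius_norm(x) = 10.16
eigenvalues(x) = [4.37, -0.06, -6.62]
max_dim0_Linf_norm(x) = 5.22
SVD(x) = [[-0.65, -0.41, -0.64], [0.44, -0.89, 0.12], [-0.62, -0.20, 0.76]] @ diag([9.319602512526103, 4.033718985589935, 0.049195058780517546]) @ [[-0.21,  -0.65,  0.74], [-0.58,  -0.52,  -0.62], [0.79,  -0.56,  -0.27]]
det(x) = 1.85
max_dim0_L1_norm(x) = 12.43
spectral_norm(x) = 9.32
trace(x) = -2.31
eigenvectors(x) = [[-0.65, -0.79, 0.56],[-0.62, 0.56, -0.62],[-0.45, 0.26, 0.56]]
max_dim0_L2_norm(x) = 7.3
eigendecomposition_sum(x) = [[1.80,2.23,0.66], [1.71,2.12,0.63], [1.24,1.53,0.46]] + [[-0.04,0.01,0.05], [0.03,-0.01,-0.04], [0.01,-0.00,-0.02]] + [[0.43,2.58,-4.17],[-0.47,-2.85,4.62],[0.43,2.59,-4.19]]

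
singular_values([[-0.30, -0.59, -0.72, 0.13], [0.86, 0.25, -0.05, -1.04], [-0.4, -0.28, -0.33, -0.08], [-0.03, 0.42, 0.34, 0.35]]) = [1.5, 1.14, 0.26, 0.15]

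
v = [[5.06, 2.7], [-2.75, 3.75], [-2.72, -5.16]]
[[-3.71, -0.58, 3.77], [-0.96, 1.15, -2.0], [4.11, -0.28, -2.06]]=v@[[-0.43, -0.2, 0.74], [-0.57, 0.16, 0.01]]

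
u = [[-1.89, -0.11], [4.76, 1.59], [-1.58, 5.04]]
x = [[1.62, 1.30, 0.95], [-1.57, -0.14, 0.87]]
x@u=[[1.63, 6.68], [0.93, 4.33]]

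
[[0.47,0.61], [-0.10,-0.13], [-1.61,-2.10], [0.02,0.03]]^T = [[0.47,-0.1,-1.61,0.02], [0.61,-0.13,-2.1,0.03]]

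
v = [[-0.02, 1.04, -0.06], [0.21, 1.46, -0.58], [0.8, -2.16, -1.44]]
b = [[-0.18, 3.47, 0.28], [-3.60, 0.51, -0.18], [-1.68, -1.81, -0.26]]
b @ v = [[0.96, 4.27, -2.40], [0.04, -2.61, 0.18], [-0.55, -3.83, 1.52]]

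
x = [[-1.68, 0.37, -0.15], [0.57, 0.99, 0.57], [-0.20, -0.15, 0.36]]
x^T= [[-1.68, 0.57, -0.2], [0.37, 0.99, -0.15], [-0.15, 0.57, 0.36]]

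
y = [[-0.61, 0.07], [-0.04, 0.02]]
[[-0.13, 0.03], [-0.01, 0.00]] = y @ [[0.21, -0.04],[-0.04, 0.03]]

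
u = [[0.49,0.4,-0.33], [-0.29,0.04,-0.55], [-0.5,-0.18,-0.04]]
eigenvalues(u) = [(0.75+0j), (-0.13+0.16j), (-0.13-0.16j)]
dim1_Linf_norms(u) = [0.49, 0.55, 0.5]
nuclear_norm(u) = 1.58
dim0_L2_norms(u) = [0.76, 0.44, 0.64]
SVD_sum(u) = [[0.57, 0.33, -0.12], [-0.11, -0.06, 0.02], [-0.43, -0.25, 0.09]] + [[-0.07, 0.05, -0.22],[-0.19, 0.12, -0.57],[-0.05, 0.03, -0.15]] + [[-0.01, 0.02, 0.01], [0.01, -0.02, -0.01], [-0.02, 0.04, 0.01]]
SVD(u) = [[-0.79, -0.35, 0.50],[0.15, -0.91, -0.39],[0.60, -0.23, 0.77]] @ diag([0.8529287557070929, 0.6712237268850224, 0.05631381850426415]) @ [[-0.85, -0.49, 0.18],[0.31, -0.20, 0.93],[-0.42, 0.85, 0.32]]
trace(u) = 0.49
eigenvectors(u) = [[(0.83+0j), (0.28+0.16j), (0.28-0.16j)], [0.08+0.00j, (-0.84+0j), (-0.84-0j)], [(-0.55+0j), (-0.41+0.16j), (-0.41-0.16j)]]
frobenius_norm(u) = 1.09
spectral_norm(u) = 0.85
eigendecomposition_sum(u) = [[0.43-0.00j, 0.35+0.00j, -0.43+0.00j],[0.04-0.00j, (0.04+0j), -0.04+0.00j],[-0.28+0.00j, (-0.23-0j), (0.28+0j)]] + [[(0.03+0.08j), (0.02-0.04j), 0.05+0.11j], [-0.17-0.14j, 0.13j, (-0.25-0.19j)], [(-0.11-0.04j), (0.03+0.06j), -0.16-0.04j]] + [[0.03-0.08j, 0.02+0.04j, 0.05-0.11j], [-0.17+0.14j, -0.13j, -0.25+0.19j], [-0.11+0.04j, 0.03-0.06j, -0.16+0.04j]]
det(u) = 0.03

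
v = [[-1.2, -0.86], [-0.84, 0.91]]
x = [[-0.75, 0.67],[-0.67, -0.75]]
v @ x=[[1.48,-0.16],[0.02,-1.25]]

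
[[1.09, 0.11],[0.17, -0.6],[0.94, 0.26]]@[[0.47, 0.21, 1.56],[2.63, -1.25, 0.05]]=[[0.8,0.09,1.71], [-1.50,0.79,0.24], [1.13,-0.13,1.48]]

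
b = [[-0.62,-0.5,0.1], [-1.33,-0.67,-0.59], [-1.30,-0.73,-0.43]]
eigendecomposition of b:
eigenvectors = [[0.26,0.54,0.55], [0.70,-0.73,-0.77], [0.66,-0.42,-0.33]]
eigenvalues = [-1.72, -0.02, 0.02]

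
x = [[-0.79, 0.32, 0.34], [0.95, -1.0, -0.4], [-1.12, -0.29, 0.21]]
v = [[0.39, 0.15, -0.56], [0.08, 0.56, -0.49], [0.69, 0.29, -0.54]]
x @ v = [[-0.05, 0.16, 0.1], [0.01, -0.53, 0.17], [-0.32, -0.27, 0.66]]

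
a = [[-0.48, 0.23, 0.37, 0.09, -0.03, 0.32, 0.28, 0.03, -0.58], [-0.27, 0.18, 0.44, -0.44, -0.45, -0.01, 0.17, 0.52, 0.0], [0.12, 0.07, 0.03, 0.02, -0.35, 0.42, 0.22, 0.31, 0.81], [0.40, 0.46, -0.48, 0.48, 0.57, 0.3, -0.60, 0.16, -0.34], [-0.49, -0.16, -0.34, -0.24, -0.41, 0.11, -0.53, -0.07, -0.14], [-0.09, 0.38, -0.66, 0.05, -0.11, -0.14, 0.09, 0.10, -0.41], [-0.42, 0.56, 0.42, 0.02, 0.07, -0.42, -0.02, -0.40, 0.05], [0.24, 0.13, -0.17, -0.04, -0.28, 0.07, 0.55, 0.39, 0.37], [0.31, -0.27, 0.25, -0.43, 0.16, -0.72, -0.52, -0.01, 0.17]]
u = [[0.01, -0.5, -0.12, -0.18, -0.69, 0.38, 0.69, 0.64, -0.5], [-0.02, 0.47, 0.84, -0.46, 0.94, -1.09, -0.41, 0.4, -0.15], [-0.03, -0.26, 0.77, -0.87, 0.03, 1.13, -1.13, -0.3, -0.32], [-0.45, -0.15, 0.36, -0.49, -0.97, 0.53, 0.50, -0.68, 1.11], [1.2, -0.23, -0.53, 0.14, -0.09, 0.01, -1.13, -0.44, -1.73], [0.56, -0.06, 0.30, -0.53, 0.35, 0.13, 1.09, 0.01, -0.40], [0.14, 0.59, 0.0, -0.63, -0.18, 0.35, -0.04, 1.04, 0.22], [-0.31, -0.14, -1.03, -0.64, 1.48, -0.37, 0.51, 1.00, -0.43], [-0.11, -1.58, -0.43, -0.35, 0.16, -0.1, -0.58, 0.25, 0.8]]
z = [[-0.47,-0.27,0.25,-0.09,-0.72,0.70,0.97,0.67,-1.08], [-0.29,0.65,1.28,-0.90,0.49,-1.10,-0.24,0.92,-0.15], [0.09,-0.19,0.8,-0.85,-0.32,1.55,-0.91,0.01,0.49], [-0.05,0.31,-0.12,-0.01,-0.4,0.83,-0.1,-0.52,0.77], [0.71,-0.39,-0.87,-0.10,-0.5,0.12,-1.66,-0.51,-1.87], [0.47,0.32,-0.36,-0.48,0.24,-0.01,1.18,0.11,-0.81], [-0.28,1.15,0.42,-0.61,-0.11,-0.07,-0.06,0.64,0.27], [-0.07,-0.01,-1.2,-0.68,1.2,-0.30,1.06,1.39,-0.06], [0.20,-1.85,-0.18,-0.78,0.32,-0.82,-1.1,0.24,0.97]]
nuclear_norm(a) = 7.83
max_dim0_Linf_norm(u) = 1.73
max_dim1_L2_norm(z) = 2.86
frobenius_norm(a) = 3.10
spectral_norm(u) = 3.02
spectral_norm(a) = 1.66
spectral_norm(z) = 3.50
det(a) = -0.00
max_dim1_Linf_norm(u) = 1.73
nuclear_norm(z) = 17.00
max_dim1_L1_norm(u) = 5.91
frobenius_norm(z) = 6.57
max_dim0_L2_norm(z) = 2.88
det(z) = 14.96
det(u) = 35.89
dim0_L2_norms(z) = [1.08, 2.37, 2.21, 1.8, 1.7, 2.36, 2.88, 2.06, 2.68]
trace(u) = 2.56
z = a + u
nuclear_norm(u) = 15.57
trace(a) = 0.20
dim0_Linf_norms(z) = [0.71, 1.85, 1.28, 0.9, 1.2, 1.55, 1.66, 1.39, 1.87]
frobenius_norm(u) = 5.77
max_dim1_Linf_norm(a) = 0.81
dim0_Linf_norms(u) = [1.2, 1.58, 1.03, 0.87, 1.48, 1.13, 1.13, 1.04, 1.73]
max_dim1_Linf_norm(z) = 1.87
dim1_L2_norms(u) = [1.43, 1.89, 2.04, 1.94, 2.5, 1.48, 1.43, 2.31, 1.97]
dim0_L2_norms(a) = [1.03, 0.94, 1.18, 0.82, 0.97, 1.05, 1.17, 0.85, 1.21]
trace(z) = 2.76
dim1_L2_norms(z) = [1.98, 2.31, 2.23, 1.35, 2.86, 1.67, 1.57, 2.55, 2.66]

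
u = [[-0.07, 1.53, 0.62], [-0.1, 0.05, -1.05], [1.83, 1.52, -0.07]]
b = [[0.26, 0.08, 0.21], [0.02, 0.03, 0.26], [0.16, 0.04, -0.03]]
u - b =[[-0.33, 1.45, 0.41], [-0.12, 0.02, -1.31], [1.67, 1.48, -0.04]]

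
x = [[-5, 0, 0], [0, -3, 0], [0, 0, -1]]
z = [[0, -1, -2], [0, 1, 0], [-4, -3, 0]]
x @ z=[[0, 5, 10], [0, -3, 0], [4, 3, 0]]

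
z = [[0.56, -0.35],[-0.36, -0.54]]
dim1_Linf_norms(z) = [0.56, 0.54]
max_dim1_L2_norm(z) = 0.66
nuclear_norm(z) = 1.31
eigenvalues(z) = [0.66, -0.64]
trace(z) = 0.02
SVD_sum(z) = [[0.58,-0.03],[-0.33,0.02]] + [[-0.02,-0.32], [-0.03,-0.56]]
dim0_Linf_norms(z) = [0.56, 0.54]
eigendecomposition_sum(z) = [[0.61, -0.18], [-0.18, 0.05]] + [[-0.05, -0.17], [-0.18, -0.59]]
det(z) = -0.43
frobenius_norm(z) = 0.93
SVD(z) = [[-0.87, 0.50], [0.5, 0.87]] @ diag([0.6657985492278747, 0.6434378694528768]) @ [[-1.0,  0.05], [-0.05,  -1.00]]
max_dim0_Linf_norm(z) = 0.56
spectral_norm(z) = 0.67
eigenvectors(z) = [[0.96, 0.28], [-0.29, 0.96]]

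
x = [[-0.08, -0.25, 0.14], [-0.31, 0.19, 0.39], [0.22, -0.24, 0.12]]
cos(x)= [[0.94, 0.03, 0.05], [-0.03, 0.99, -0.04], [-0.04, 0.06, 1.02]]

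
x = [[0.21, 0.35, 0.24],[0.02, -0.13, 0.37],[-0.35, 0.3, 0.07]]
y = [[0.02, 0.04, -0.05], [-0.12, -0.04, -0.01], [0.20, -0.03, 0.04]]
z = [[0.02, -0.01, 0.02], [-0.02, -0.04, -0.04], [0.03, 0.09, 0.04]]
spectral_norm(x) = 0.52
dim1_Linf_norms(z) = [0.02, 0.04, 0.09]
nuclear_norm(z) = 0.16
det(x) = -0.08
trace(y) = 0.02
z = y @ x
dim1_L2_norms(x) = [0.47, 0.39, 0.47]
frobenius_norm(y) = 0.25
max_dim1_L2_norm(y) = 0.21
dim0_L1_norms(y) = [0.34, 0.11, 0.1]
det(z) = 0.00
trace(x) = 0.15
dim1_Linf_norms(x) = [0.35, 0.37, 0.35]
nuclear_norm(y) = 0.34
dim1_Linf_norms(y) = [0.05, 0.12, 0.2]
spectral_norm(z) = 0.12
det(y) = -0.00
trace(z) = 0.02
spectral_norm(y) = 0.24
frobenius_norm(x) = 0.77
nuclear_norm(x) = 1.32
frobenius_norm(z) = 0.12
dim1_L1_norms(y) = [0.11, 0.17, 0.27]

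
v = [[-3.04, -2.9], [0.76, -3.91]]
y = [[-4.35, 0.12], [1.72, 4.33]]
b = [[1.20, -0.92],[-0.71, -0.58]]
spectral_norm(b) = 1.53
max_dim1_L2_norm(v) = 4.2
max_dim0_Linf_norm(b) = 1.2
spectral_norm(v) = 5.08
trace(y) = -0.02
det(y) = -19.04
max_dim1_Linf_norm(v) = 3.91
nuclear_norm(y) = 8.87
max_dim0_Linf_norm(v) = 3.91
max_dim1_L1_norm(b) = 2.12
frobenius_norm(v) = 5.79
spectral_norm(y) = 5.24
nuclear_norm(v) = 7.85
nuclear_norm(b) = 2.41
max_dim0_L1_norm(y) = 6.07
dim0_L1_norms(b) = [1.91, 1.5]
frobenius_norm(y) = 6.38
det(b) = -1.35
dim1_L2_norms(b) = [1.51, 0.92]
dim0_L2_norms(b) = [1.39, 1.09]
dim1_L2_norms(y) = [4.35, 4.66]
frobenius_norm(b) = 1.77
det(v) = 14.09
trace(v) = -6.95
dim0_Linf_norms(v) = [3.04, 3.91]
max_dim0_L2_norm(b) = 1.39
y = b @ v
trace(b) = 0.62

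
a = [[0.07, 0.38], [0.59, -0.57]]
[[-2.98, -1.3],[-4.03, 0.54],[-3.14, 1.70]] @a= [[-0.98, -0.39],[0.04, -1.84],[0.78, -2.16]]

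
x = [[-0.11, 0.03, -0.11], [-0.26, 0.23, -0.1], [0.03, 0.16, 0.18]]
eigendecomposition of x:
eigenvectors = [[0.63, -0.47, -0.35], [0.49, -0.32, 0.07], [-0.6, 0.82, 0.94]]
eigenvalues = [0.02, 0.1, 0.18]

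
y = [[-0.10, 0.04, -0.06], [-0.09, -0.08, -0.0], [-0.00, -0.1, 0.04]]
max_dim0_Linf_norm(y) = 0.1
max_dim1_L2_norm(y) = 0.12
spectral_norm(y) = 0.15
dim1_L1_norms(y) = [0.2, 0.17, 0.14]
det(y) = -0.00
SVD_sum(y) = [[-0.02, -0.02, 0.0],[-0.08, -0.09, 0.01],[-0.05, -0.06, 0.00]] + [[-0.08, 0.07, -0.06], [-0.01, 0.01, -0.01], [0.05, -0.04, 0.04]] + [[0.0, -0.00, -0.0], [-0.00, 0.00, 0.0], [0.00, -0.0, -0.0]]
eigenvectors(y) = [[(-0.22+0j),(0.36-0.01j),0.36+0.01j],[-0.80+0.00j,(-0.46+0.16j),(-0.46-0.16j)],[(-0.55+0j),-0.80+0.00j,-0.80-0.00j]]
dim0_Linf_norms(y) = [0.1, 0.1, 0.06]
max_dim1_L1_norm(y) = 0.2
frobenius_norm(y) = 0.20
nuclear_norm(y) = 0.29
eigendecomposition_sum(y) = [[(-0.05+0j),  -0.00+0.00j,  (-0.02-0j)], [(-0.17+0j),  -0.01+0.00j,  -0.07-0.00j], [(-0.12+0j),  (-0.01+0j),  -0.05-0.00j]] + [[(-0.03-0.01j), (0.02+0.02j), (-0.02-0.02j)], [(0.04+0.01j), (-0.04-0.01j), (0.04+0.02j)], [(0.06+0.03j), (-0.05-0.04j), 0.04+0.05j]] + [[(-0.03+0.01j), 0.02-0.02j, (-0.02+0.02j)], [0.04-0.01j, (-0.04+0.01j), (0.04-0.02j)], [0.06-0.03j, -0.05+0.04j, (0.04-0.05j)]]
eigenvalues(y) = [(-0.1+0j), (-0.02+0.02j), (-0.02-0.02j)]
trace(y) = -0.14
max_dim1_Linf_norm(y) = 0.1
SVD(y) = [[-0.22, 0.84, 0.49], [-0.82, 0.11, -0.56], [-0.53, -0.53, 0.66]] @ diag([0.14581388174296506, 0.14150881795577386, 0.003683250169110829]) @ [[0.66, 0.75, -0.05], [-0.66, 0.55, -0.51], [0.35, -0.37, -0.86]]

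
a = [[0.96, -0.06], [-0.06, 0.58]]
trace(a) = 1.54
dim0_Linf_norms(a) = [0.96, 0.58]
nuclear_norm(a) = 1.54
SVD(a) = [[-0.99, 0.15], [0.15, 0.99]] @ diag([0.9692485884517127, 0.5707514115482871]) @ [[-0.99, 0.15], [0.15, 0.99]]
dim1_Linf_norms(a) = [0.96, 0.58]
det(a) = 0.55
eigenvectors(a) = [[0.99, 0.15], [-0.15, 0.99]]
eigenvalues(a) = [0.97, 0.57]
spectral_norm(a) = 0.97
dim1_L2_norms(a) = [0.96, 0.58]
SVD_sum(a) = [[0.95,-0.15], [-0.15,0.02]] + [[0.01, 0.09], [0.09, 0.56]]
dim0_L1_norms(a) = [1.02, 0.64]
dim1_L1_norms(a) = [1.02, 0.64]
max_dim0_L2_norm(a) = 0.96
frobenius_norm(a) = 1.12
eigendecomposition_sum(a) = [[0.95, -0.15], [-0.15, 0.02]] + [[0.01, 0.09], [0.09, 0.56]]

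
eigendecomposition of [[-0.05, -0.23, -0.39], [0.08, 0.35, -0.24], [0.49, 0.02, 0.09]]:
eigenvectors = [[(-0.14+0.65j), -0.14-0.65j, 0.22+0.00j], [(0.24+0.18j), 0.24-0.18j, (-0.93+0j)], [(0.68+0j), 0.68-0.00j, 0.29+0.00j]]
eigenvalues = [(-0.01+0.48j), (-0.01-0.48j), (0.41+0j)]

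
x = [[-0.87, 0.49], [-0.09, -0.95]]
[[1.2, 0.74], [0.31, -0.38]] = x @[[-1.49, -0.59], [-0.19, 0.46]]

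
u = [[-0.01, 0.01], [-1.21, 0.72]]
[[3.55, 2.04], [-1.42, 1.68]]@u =[[-2.5, 1.5], [-2.02, 1.2]]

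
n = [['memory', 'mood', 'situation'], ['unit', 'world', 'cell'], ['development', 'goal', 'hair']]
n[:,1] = ['mood', 'world', 'goal']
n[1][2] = 'cell'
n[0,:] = ['memory', 'mood', 'situation']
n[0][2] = 'situation'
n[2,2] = 'hair'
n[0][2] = 'situation'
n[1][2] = 'cell'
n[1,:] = ['unit', 'world', 'cell']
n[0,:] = ['memory', 'mood', 'situation']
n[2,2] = 'hair'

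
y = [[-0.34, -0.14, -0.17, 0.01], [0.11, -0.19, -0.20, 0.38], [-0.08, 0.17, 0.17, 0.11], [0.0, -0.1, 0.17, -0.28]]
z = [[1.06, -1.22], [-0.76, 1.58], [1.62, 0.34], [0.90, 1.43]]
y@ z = [[-0.52, 0.15], [0.28, 0.04], [0.16, 0.58], [0.10, -0.50]]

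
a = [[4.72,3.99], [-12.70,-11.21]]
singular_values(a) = [18.03, 0.12]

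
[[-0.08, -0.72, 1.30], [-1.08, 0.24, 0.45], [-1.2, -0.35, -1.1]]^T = [[-0.08,-1.08,-1.2], [-0.72,0.24,-0.35], [1.3,0.45,-1.10]]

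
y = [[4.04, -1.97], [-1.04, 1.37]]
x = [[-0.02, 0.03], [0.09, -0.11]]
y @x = [[-0.26,  0.34], [0.14,  -0.18]]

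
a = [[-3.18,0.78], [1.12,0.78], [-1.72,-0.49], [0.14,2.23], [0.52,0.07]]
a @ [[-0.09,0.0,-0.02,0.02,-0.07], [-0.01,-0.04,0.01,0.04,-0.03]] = [[0.28,-0.03,0.07,-0.03,0.2], [-0.11,-0.03,-0.01,0.05,-0.10], [0.16,0.02,0.03,-0.05,0.14], [-0.03,-0.09,0.02,0.09,-0.08], [-0.05,-0.0,-0.01,0.01,-0.04]]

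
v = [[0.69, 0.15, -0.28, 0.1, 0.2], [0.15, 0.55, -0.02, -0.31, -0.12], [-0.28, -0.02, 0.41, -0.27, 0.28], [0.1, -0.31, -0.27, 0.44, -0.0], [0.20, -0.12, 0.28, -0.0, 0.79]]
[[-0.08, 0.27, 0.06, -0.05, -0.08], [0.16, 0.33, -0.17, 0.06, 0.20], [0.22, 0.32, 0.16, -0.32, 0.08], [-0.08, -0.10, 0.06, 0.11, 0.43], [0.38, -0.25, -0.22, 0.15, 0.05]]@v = [[-0.05, 0.16, 0.03, -0.13, -0.09], [0.25, 0.17, -0.08, -0.01, 0.1], [0.14, 0.3, 0.11, -0.26, 0.11], [0.01, -0.15, 0.14, 0.06, 0.35], [0.31, -0.13, -0.22, 0.24, 0.08]]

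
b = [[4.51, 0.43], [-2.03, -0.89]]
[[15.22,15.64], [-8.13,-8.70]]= b @ [[3.20, 3.24], [1.84, 2.39]]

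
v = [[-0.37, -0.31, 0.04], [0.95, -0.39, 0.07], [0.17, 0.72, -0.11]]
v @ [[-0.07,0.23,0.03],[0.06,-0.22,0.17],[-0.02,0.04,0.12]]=[[0.01,-0.02,-0.06], [-0.09,0.31,-0.03], [0.03,-0.12,0.11]]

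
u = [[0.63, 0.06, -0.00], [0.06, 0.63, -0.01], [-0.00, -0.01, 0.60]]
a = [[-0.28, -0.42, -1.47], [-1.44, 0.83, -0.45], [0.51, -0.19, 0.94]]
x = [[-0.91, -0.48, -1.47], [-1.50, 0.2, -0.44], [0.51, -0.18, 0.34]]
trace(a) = 1.49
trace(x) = -0.37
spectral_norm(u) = 0.69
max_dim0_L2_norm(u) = 0.63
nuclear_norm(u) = 1.86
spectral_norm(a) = 2.13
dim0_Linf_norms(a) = [1.44, 0.83, 1.47]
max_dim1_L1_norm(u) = 0.7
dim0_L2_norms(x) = [1.83, 0.55, 1.57]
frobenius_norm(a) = 2.56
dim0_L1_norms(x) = [2.92, 0.86, 2.25]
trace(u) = 1.86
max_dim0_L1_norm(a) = 2.86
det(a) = -0.45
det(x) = -0.37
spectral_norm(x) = 2.27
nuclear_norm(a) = 3.69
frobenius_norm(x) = 2.47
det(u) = 0.24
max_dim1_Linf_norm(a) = 1.47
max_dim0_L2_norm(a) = 1.8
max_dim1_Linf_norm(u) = 0.63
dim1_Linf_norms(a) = [1.47, 1.44, 0.94]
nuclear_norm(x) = 3.41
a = x + u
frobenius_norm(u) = 1.08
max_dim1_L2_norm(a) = 1.72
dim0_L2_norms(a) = [1.55, 0.95, 1.8]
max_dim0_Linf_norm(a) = 1.47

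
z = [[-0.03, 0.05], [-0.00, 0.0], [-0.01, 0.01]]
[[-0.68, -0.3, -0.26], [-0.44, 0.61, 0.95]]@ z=[[0.02, -0.04], [0.00, -0.01]]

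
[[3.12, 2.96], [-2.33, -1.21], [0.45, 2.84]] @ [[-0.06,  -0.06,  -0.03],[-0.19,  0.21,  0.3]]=[[-0.75, 0.43, 0.79], [0.37, -0.11, -0.29], [-0.57, 0.57, 0.84]]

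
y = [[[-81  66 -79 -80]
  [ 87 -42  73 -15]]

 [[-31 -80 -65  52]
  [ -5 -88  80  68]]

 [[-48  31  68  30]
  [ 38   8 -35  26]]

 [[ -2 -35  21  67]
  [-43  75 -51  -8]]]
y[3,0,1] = -35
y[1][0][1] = -80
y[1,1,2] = 80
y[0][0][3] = -80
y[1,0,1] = -80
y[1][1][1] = -88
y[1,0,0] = -31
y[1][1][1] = -88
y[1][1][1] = -88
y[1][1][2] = 80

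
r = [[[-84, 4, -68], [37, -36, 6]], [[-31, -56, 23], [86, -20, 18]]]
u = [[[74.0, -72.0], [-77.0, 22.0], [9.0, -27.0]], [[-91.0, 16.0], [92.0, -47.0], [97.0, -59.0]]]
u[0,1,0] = -77.0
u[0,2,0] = 9.0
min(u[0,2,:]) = -27.0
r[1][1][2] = 18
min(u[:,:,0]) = -91.0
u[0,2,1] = -27.0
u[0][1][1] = 22.0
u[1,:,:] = [[-91.0, 16.0], [92.0, -47.0], [97.0, -59.0]]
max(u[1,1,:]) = 92.0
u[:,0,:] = [[74.0, -72.0], [-91.0, 16.0]]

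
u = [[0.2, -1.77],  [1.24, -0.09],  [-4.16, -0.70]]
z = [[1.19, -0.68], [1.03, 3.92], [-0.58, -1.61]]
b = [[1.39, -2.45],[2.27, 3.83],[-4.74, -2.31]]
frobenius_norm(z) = 4.61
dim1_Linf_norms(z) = [1.19, 3.92, 1.61]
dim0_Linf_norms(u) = [4.16, 1.77]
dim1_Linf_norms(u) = [1.77, 1.24, 4.16]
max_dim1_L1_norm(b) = 7.05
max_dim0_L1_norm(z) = 6.21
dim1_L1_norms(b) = [3.84, 6.1, 7.05]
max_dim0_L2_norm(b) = 5.44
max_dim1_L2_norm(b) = 5.27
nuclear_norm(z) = 5.74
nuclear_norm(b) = 10.03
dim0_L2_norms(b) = [5.44, 5.1]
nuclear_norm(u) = 6.19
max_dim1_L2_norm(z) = 4.05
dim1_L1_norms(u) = [1.97, 1.33, 4.86]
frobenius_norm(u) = 4.74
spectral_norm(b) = 6.64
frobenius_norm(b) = 7.45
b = u + z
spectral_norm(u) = 4.39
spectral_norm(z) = 4.41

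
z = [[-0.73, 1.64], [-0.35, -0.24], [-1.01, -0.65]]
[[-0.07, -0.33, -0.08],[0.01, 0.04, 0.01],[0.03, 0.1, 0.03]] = z @ [[0.0, 0.02, 0.00],  [-0.04, -0.19, -0.05]]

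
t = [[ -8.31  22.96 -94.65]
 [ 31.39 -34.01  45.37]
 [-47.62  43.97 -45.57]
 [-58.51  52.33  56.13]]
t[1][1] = -34.01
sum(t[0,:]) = -80.0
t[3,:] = [-58.51, 52.33, 56.13]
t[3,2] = 56.13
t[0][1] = 22.96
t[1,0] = 31.39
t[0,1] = 22.96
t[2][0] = -47.62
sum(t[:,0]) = -83.05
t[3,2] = 56.13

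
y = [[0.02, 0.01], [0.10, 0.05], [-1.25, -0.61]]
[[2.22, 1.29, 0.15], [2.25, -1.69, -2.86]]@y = [[-0.01, -0.00],  [3.45, 1.68]]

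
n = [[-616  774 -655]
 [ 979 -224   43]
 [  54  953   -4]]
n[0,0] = -616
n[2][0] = 54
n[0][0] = -616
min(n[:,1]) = -224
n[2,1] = 953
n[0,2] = -655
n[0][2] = -655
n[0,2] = -655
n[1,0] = 979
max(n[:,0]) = 979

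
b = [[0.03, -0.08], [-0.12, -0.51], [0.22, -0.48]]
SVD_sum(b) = [[0.01, -0.08],[0.05, -0.49],[0.05, -0.5]] + [[0.02, 0.00], [-0.17, -0.02], [0.17, 0.02]]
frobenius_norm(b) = 0.75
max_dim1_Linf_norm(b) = 0.51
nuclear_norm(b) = 0.95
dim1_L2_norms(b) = [0.09, 0.52, 0.53]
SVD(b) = [[-0.12, 0.09], [-0.7, -0.72], [-0.71, 0.69]] @ diag([0.7084477999061901, 0.24228436765107006]) @ [[-0.11, 0.99], [0.99, 0.11]]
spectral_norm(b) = 0.71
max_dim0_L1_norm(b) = 1.07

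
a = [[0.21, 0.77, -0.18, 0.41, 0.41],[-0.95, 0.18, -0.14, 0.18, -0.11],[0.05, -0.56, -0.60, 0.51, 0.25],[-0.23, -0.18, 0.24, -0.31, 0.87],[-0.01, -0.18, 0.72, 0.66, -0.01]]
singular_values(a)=[1.01, 1.0, 1.0, 1.0, 0.99]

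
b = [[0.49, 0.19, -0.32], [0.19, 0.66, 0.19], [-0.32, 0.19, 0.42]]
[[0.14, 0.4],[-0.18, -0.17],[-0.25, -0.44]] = b @ [[-0.29, 0.82], [0.05, -0.42], [-0.85, -0.24]]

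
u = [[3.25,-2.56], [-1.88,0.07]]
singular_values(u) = [4.43, 1.04]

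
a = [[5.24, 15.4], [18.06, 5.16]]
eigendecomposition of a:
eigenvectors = [[0.68, -0.68], [0.73, 0.74]]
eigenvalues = [21.88, -11.48]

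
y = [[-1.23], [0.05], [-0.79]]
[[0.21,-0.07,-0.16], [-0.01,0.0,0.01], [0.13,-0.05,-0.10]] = y@[[-0.17, 0.06, 0.13]]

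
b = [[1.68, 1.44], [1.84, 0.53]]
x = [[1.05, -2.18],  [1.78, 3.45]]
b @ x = [[4.33, 1.31], [2.88, -2.18]]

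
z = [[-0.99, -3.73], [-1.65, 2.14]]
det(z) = -8.273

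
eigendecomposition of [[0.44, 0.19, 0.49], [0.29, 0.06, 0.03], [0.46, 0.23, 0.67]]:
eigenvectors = [[-0.62, -0.20, -0.09], [-0.19, 0.96, -0.91], [-0.76, -0.19, 0.41]]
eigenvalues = [1.1, -0.01, 0.07]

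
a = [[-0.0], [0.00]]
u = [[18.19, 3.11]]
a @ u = [[0.0, 0.00], [0.00, 0.00]]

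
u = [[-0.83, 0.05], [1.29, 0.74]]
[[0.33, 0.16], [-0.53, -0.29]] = u @ [[-0.4, -0.2], [-0.02, -0.04]]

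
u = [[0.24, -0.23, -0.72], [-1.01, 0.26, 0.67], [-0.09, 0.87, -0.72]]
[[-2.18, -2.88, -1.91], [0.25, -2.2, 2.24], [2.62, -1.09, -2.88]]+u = [[-1.94, -3.11, -2.63], [-0.76, -1.94, 2.91], [2.53, -0.22, -3.6]]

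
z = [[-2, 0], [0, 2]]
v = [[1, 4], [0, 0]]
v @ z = [[-2, 8], [0, 0]]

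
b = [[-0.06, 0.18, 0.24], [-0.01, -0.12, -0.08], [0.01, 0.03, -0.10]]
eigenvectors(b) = [[-0.94+0.00j, (-0.94-0j), -0.97+0.00j], [(0.24-0.19j), (0.24+0.19j), (0.18+0j)], [(-0.12-0.02j), (-0.12+0.02j), 0.14+0.00j]]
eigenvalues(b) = [(-0.08+0.04j), (-0.08-0.04j), (-0.13+0j)]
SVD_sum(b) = [[-0.05, 0.18, 0.24],[0.02, -0.08, -0.1],[0.01, -0.04, -0.05]] + [[-0.00, -0.00, 0.00], [-0.01, -0.04, 0.03], [0.01, 0.07, -0.05]] + [[-0.01, 0.00, -0.0], [-0.02, 0.00, -0.01], [-0.01, 0.0, -0.0]]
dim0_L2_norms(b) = [0.06, 0.22, 0.27]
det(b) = -0.00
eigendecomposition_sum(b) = [[(0.01+0.05j), (0.12+0.17j), -0.11+0.12j], [(-0.01-0.01j), -0.06-0.02j, 0.00-0.05j], [-0.00+0.01j, 0.01+0.02j, -0.02+0.01j]] + [[0.01-0.05j,0.12-0.17j,-0.11-0.12j], [-0.01+0.01j,(-0.06+0.02j),0.05j], [-0.00-0.01j,(0.01-0.02j),-0.02-0.01j]] + [[-0.07+0.00j, -0.05+0.00j, (0.45+0j)], [(0.01-0j), (0.01-0j), -0.09-0.00j], [(0.01-0j), 0.01-0.00j, -0.07-0.00j]]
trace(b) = -0.28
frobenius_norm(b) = 0.35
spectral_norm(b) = 0.34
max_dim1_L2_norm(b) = 0.31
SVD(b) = [[0.9, -0.06, -0.43], [-0.39, -0.52, -0.76], [-0.18, 0.85, -0.49]] @ diag([0.33916083411487113, 0.09806004854273559, 0.029225938518740956]) @ [[-0.15,0.60,0.78], [0.17,0.80,-0.58], [0.97,-0.05,0.23]]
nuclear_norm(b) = 0.47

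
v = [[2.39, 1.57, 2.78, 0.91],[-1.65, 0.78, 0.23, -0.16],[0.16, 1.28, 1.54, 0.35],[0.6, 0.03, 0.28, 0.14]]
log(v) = [[0.10, -0.09, 2.55, 1.94], [-3.11, -1.8, 4.49, 2.48], [2.1, 2.69, -3.08, -0.88], [0.84, -1.11, 0.15, -5.3]]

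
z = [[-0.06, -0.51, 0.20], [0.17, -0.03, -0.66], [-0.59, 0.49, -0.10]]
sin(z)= [[-0.04, -0.55, 0.23], [0.20, -0.01, -0.72], [-0.64, 0.54, -0.09]]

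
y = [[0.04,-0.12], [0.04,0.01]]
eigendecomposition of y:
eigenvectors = [[(-0.87+0j), -0.87-0.00j], [(-0.11+0.49j), (-0.11-0.49j)]]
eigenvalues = [(0.03+0.07j), (0.03-0.07j)]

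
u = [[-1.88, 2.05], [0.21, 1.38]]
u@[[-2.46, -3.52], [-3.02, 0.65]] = [[-1.57, 7.95], [-4.68, 0.16]]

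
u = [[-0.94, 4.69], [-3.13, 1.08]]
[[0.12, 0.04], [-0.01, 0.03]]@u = [[-0.24, 0.61],[-0.08, -0.01]]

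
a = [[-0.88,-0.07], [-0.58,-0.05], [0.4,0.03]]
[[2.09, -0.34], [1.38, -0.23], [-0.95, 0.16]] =a @ [[-2.41, 0.39], [0.43, -0.01]]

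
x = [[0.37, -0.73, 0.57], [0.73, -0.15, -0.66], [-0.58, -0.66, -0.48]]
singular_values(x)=[1.0, 1.0, 0.99]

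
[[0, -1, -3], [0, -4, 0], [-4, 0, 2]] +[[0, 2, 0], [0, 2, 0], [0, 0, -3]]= [[0, 1, -3], [0, -2, 0], [-4, 0, -1]]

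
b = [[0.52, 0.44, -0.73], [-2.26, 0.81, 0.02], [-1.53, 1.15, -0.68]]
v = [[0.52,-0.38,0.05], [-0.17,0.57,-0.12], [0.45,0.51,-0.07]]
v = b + [[0.00, -0.82, 0.78],[2.09, -0.24, -0.14],[1.98, -0.64, 0.61]]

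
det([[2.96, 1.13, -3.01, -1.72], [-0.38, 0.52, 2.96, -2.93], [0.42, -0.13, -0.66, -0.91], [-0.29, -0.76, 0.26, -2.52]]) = -0.150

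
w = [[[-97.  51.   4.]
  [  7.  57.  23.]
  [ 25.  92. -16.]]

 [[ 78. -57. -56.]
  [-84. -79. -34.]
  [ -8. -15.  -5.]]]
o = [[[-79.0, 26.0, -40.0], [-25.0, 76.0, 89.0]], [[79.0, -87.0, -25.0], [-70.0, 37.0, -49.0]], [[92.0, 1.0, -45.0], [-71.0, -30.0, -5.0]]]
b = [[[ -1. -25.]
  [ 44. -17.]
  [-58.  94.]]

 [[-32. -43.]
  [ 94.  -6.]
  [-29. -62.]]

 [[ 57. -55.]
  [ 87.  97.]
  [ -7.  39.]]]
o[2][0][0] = 92.0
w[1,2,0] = -8.0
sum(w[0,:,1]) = 200.0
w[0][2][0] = 25.0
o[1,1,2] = -49.0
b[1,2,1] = -62.0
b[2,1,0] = 87.0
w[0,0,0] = -97.0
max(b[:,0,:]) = 57.0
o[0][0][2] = -40.0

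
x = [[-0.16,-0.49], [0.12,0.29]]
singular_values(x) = [0.6, 0.02]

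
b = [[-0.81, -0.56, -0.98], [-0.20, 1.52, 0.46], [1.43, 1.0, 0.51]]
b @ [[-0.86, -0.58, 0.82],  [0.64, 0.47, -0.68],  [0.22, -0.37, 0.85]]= [[0.12, 0.57, -1.12], [1.25, 0.66, -0.81], [-0.48, -0.55, 0.93]]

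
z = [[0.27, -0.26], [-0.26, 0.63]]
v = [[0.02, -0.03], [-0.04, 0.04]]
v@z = [[0.01, -0.02], [-0.02, 0.04]]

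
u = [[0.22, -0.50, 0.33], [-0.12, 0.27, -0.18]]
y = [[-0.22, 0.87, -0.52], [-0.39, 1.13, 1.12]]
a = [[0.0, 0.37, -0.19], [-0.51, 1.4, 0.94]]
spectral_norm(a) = 1.77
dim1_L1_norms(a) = [0.56, 2.85]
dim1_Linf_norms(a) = [0.37, 1.4]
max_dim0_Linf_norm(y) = 1.13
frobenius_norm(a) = 1.81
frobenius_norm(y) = 1.94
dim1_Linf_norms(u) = [0.5, 0.27]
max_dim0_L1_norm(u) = 0.77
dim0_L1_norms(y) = [0.61, 2.0, 1.64]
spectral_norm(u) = 0.73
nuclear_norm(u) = 0.73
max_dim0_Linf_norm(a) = 1.4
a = u + y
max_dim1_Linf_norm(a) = 1.4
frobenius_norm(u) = 0.73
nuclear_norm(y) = 2.65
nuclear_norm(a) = 2.14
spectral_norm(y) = 1.68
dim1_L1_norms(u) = [1.05, 0.57]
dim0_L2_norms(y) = [0.45, 1.43, 1.23]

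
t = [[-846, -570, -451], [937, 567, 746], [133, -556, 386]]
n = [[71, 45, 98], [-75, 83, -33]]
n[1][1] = 83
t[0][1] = -570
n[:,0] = [71, -75]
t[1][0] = 937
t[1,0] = 937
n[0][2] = 98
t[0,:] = [-846, -570, -451]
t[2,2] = 386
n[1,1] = 83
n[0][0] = 71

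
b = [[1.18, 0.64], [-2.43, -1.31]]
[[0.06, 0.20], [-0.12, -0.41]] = b @ [[0.12,0.32], [-0.13,-0.28]]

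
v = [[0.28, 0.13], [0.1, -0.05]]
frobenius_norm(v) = 0.33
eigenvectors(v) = [[0.96, -0.34], [0.26, 0.94]]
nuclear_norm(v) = 0.40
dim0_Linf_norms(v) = [0.28, 0.13]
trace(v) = 0.23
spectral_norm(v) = 0.32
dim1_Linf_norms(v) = [0.28, 0.1]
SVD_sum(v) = [[0.29, 0.11], [0.07, 0.03]] + [[-0.01, 0.02],[0.03, -0.08]]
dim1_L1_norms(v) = [0.41, 0.15]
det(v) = -0.03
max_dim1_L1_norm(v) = 0.41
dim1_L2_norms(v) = [0.31, 0.11]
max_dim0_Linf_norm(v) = 0.28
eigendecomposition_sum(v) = [[0.29,  0.1], [0.08,  0.03]] + [[-0.01, 0.03], [0.02, -0.08]]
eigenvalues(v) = [0.32, -0.09]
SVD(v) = [[-0.97, -0.24], [-0.24, 0.97]] @ diag([0.31709598865861965, 0.08514771856375565]) @ [[-0.93,-0.36], [0.36,-0.93]]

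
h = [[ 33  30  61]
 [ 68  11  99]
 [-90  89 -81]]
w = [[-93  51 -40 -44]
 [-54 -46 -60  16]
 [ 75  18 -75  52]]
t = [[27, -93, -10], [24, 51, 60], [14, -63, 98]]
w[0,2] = -40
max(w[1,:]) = 16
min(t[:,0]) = 14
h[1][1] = 11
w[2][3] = 52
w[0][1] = 51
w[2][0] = 75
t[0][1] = -93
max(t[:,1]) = 51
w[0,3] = -44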